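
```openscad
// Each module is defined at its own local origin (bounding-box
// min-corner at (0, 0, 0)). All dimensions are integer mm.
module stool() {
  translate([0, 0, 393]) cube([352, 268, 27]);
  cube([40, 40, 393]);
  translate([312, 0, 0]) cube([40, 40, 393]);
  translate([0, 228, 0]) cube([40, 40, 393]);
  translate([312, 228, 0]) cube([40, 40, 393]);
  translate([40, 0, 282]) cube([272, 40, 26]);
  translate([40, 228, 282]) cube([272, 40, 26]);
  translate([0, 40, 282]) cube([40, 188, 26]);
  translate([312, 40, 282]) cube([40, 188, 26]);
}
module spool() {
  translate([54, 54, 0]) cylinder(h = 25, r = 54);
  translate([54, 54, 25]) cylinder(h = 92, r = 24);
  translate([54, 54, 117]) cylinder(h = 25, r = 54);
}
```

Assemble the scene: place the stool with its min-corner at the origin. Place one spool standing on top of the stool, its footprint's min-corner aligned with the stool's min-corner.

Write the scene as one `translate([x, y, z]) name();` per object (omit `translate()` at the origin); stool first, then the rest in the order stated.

stool();
translate([0, 0, 420]) spool();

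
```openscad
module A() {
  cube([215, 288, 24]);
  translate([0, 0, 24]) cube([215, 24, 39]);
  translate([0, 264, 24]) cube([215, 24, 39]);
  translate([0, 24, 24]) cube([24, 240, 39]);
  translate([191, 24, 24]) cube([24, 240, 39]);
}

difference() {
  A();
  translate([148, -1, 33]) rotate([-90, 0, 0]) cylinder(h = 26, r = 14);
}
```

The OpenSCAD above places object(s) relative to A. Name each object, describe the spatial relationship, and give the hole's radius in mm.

A is an open box. The open box has a circular hole through its front wall. The hole's radius is 14 mm.

The subtracted cylinder has r = 14 mm.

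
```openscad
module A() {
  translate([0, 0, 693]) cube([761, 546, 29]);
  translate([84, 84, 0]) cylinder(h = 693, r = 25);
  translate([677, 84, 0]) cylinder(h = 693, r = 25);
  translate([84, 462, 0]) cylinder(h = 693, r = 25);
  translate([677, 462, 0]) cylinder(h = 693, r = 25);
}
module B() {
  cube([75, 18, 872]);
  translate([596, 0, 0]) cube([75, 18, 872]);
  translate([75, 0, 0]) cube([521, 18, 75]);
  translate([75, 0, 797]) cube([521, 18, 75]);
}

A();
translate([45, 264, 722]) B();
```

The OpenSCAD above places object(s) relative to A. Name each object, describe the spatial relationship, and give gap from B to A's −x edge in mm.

A is a table. B is a picture frame. The picture frame is on top of the table, centred. The gap from the picture frame to the table's −x edge is 45 mm.

The picture frame's min-x is at 45; the table's min-x is 0; gap = 45 mm.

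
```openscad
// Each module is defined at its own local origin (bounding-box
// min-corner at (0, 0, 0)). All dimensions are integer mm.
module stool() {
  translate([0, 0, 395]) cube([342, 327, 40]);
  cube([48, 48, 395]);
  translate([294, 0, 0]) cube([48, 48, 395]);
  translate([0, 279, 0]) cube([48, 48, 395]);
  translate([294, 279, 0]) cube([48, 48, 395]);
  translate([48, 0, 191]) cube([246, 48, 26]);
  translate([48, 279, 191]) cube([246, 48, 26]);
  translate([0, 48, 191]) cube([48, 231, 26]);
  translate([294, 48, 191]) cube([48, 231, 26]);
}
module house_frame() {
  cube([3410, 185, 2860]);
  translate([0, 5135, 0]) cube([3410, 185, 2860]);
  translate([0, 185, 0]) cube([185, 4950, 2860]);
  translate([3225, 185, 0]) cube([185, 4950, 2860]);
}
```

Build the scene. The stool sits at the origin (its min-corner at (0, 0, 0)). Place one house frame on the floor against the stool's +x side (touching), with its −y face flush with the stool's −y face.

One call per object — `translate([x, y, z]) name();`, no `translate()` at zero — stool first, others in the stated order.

stool();
translate([342, 0, 0]) house_frame();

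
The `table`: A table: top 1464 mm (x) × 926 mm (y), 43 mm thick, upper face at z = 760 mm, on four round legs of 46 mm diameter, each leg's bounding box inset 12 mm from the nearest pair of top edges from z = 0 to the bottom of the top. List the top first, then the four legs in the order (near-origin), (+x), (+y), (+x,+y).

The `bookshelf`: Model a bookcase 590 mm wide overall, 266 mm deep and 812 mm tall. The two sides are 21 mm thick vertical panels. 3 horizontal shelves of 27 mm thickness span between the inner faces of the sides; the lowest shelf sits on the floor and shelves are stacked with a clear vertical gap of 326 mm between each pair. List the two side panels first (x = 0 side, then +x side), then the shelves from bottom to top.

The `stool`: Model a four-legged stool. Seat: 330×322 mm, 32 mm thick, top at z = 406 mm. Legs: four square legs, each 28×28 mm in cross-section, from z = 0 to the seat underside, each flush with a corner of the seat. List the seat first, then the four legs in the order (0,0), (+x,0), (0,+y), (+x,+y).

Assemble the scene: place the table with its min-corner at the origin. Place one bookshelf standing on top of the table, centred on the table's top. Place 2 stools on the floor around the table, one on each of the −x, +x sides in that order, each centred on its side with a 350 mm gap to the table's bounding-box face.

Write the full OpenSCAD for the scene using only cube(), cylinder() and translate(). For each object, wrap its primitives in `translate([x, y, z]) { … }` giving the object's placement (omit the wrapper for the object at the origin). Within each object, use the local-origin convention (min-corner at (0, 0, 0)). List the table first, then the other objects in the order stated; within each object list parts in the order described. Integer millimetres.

translate([0, 0, 717]) cube([1464, 926, 43]);
translate([35, 35, 0]) cylinder(h = 717, r = 23);
translate([1429, 35, 0]) cylinder(h = 717, r = 23);
translate([35, 891, 0]) cylinder(h = 717, r = 23);
translate([1429, 891, 0]) cylinder(h = 717, r = 23);
translate([437, 330, 760]) {
  cube([21, 266, 812]);
  translate([569, 0, 0]) cube([21, 266, 812]);
  translate([21, 0, 0]) cube([548, 266, 27]);
  translate([21, 0, 353]) cube([548, 266, 27]);
  translate([21, 0, 706]) cube([548, 266, 27]);
}
translate([-680, 302, 0]) {
  translate([0, 0, 374]) cube([330, 322, 32]);
  cube([28, 28, 374]);
  translate([302, 0, 0]) cube([28, 28, 374]);
  translate([0, 294, 0]) cube([28, 28, 374]);
  translate([302, 294, 0]) cube([28, 28, 374]);
}
translate([1814, 302, 0]) {
  translate([0, 0, 374]) cube([330, 322, 32]);
  cube([28, 28, 374]);
  translate([302, 0, 0]) cube([28, 28, 374]);
  translate([0, 294, 0]) cube([28, 28, 374]);
  translate([302, 294, 0]) cube([28, 28, 374]);
}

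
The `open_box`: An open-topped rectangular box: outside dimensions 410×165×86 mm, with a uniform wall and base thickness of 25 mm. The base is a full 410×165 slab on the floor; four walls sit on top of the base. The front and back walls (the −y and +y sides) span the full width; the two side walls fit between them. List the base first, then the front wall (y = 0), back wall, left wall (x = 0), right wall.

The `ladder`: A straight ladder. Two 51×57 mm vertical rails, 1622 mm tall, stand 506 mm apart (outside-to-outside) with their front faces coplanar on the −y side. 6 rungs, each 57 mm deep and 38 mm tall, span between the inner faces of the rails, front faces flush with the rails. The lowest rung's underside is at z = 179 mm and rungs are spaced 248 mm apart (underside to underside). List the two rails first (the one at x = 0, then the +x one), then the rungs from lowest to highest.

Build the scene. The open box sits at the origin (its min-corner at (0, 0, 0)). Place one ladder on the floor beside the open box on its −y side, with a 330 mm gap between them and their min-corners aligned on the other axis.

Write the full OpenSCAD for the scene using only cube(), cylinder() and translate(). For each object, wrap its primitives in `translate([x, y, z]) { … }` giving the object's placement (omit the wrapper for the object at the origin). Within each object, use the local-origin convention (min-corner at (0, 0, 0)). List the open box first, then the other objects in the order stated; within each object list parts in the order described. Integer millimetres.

cube([410, 165, 25]);
translate([0, 0, 25]) cube([410, 25, 61]);
translate([0, 140, 25]) cube([410, 25, 61]);
translate([0, 25, 25]) cube([25, 115, 61]);
translate([385, 25, 25]) cube([25, 115, 61]);
translate([0, -387, 0]) {
  cube([51, 57, 1622]);
  translate([455, 0, 0]) cube([51, 57, 1622]);
  translate([51, 0, 179]) cube([404, 57, 38]);
  translate([51, 0, 427]) cube([404, 57, 38]);
  translate([51, 0, 675]) cube([404, 57, 38]);
  translate([51, 0, 923]) cube([404, 57, 38]);
  translate([51, 0, 1171]) cube([404, 57, 38]);
  translate([51, 0, 1419]) cube([404, 57, 38]);
}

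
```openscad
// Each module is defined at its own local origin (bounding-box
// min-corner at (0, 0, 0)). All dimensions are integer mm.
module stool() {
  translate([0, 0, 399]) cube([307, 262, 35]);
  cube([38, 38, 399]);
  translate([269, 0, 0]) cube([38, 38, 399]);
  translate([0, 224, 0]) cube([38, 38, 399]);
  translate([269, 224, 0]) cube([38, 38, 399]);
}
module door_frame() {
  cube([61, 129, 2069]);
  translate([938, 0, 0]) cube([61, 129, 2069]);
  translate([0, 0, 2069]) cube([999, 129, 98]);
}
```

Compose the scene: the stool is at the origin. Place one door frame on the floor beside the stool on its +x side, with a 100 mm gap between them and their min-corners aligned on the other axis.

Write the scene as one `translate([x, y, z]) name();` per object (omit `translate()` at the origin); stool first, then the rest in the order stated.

stool();
translate([407, 0, 0]) door_frame();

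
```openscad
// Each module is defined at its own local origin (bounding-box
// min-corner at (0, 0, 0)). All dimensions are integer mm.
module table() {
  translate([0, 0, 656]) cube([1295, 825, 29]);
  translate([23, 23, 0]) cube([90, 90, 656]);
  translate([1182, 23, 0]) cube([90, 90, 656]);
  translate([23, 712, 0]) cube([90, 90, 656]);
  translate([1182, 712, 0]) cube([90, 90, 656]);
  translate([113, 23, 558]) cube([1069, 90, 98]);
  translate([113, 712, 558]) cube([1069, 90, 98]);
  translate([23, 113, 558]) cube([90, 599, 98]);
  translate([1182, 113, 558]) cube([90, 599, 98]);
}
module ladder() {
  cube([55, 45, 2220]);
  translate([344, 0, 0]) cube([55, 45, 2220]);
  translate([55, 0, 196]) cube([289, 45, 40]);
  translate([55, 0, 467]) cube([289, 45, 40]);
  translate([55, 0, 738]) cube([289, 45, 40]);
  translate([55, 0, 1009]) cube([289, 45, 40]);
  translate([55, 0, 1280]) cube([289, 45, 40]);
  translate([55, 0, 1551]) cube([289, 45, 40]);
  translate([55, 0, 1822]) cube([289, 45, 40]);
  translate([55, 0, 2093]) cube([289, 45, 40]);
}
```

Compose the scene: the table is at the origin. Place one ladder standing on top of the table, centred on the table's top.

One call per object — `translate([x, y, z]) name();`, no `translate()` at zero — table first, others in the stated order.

table();
translate([448, 390, 685]) ladder();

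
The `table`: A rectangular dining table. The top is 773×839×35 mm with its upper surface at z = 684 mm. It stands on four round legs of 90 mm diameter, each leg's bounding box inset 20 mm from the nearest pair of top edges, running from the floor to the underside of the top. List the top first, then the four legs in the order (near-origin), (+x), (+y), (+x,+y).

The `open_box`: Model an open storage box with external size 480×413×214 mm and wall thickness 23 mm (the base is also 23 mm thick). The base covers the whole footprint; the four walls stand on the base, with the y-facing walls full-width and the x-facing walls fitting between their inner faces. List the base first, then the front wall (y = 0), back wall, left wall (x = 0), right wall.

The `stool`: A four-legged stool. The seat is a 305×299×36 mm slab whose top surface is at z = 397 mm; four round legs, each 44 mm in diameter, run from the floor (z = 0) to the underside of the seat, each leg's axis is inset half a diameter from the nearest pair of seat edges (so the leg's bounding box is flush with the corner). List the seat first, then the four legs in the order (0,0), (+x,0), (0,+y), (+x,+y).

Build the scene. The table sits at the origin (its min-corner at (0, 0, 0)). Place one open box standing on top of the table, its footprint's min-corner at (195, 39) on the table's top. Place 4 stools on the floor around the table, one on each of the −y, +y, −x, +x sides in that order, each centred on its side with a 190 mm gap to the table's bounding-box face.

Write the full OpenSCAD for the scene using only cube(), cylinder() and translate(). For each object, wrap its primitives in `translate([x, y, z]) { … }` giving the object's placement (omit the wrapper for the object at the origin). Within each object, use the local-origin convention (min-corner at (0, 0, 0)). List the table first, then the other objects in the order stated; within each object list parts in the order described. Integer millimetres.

translate([0, 0, 649]) cube([773, 839, 35]);
translate([65, 65, 0]) cylinder(h = 649, r = 45);
translate([708, 65, 0]) cylinder(h = 649, r = 45);
translate([65, 774, 0]) cylinder(h = 649, r = 45);
translate([708, 774, 0]) cylinder(h = 649, r = 45);
translate([195, 39, 684]) {
  cube([480, 413, 23]);
  translate([0, 0, 23]) cube([480, 23, 191]);
  translate([0, 390, 23]) cube([480, 23, 191]);
  translate([0, 23, 23]) cube([23, 367, 191]);
  translate([457, 23, 23]) cube([23, 367, 191]);
}
translate([234, -489, 0]) {
  translate([0, 0, 361]) cube([305, 299, 36]);
  translate([22, 22, 0]) cylinder(h = 361, r = 22);
  translate([283, 22, 0]) cylinder(h = 361, r = 22);
  translate([22, 277, 0]) cylinder(h = 361, r = 22);
  translate([283, 277, 0]) cylinder(h = 361, r = 22);
}
translate([234, 1029, 0]) {
  translate([0, 0, 361]) cube([305, 299, 36]);
  translate([22, 22, 0]) cylinder(h = 361, r = 22);
  translate([283, 22, 0]) cylinder(h = 361, r = 22);
  translate([22, 277, 0]) cylinder(h = 361, r = 22);
  translate([283, 277, 0]) cylinder(h = 361, r = 22);
}
translate([-495, 270, 0]) {
  translate([0, 0, 361]) cube([305, 299, 36]);
  translate([22, 22, 0]) cylinder(h = 361, r = 22);
  translate([283, 22, 0]) cylinder(h = 361, r = 22);
  translate([22, 277, 0]) cylinder(h = 361, r = 22);
  translate([283, 277, 0]) cylinder(h = 361, r = 22);
}
translate([963, 270, 0]) {
  translate([0, 0, 361]) cube([305, 299, 36]);
  translate([22, 22, 0]) cylinder(h = 361, r = 22);
  translate([283, 22, 0]) cylinder(h = 361, r = 22);
  translate([22, 277, 0]) cylinder(h = 361, r = 22);
  translate([283, 277, 0]) cylinder(h = 361, r = 22);
}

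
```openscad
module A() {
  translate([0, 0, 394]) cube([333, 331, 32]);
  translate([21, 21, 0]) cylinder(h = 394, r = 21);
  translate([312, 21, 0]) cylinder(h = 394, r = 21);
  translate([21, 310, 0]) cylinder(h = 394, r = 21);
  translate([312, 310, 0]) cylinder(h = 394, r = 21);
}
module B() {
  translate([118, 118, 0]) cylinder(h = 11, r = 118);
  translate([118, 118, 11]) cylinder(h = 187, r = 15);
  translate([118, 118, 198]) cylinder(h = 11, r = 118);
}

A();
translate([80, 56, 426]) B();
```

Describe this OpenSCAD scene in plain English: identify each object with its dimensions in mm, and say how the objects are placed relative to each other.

A is a four-legged stool. The seat is 333×331 mm, 32 mm thick, top at z = 426 mm. It stands on four round legs, each 42 mm in diameter, from z = 0 to the seat underside, each leg's axis is inset half a diameter from the nearest pair of seat edges (so the leg's bounding box is flush with the corner).

B is a spool: two coaxial disc flanges of radius 118 mm and thickness 11 mm, joined by a core cylinder of radius 15 mm and height 187 mm. The lower flange rests on z = 0 and the three cylinders share a vertical axis.

The spool is on top of the stool.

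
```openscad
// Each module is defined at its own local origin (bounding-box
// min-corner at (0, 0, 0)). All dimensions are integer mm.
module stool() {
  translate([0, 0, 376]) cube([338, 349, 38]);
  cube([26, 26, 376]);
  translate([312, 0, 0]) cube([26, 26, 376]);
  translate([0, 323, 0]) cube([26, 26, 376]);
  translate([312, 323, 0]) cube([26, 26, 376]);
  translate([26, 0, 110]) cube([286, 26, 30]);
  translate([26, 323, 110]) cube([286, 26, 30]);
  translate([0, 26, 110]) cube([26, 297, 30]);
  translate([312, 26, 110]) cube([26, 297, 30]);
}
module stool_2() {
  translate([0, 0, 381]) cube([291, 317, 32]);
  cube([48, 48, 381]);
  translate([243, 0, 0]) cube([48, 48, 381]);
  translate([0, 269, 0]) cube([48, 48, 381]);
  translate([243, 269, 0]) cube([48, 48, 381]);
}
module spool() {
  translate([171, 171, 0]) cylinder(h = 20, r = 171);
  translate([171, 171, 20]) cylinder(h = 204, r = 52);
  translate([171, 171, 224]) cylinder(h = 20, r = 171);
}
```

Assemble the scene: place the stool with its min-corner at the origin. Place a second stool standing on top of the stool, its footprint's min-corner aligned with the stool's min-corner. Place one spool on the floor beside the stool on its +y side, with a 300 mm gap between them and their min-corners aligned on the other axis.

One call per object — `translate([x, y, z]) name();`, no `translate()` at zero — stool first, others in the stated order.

stool();
translate([0, 0, 414]) stool_2();
translate([0, 649, 0]) spool();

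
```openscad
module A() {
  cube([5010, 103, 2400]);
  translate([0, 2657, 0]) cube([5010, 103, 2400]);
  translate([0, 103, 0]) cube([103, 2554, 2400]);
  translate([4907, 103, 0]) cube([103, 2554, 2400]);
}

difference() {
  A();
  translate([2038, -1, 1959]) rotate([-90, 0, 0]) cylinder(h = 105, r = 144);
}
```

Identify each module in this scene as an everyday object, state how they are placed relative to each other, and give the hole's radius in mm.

A is a house frame. The house frame has a circular hole through its front wall. The hole's radius is 144 mm.

The subtracted cylinder has r = 144 mm.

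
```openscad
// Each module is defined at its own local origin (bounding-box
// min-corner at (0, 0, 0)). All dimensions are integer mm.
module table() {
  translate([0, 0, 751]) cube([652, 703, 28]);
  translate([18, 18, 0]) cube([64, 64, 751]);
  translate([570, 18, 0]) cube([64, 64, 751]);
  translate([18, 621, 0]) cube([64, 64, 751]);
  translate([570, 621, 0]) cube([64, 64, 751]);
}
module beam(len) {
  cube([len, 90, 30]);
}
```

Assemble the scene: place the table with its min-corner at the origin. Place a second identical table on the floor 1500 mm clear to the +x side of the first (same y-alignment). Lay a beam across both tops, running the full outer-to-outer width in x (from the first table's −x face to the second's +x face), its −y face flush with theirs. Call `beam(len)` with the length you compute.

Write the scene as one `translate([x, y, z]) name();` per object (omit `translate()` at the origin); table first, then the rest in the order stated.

table();
translate([2152, 0, 0]) table();
translate([0, 0, 779]) beam(2804);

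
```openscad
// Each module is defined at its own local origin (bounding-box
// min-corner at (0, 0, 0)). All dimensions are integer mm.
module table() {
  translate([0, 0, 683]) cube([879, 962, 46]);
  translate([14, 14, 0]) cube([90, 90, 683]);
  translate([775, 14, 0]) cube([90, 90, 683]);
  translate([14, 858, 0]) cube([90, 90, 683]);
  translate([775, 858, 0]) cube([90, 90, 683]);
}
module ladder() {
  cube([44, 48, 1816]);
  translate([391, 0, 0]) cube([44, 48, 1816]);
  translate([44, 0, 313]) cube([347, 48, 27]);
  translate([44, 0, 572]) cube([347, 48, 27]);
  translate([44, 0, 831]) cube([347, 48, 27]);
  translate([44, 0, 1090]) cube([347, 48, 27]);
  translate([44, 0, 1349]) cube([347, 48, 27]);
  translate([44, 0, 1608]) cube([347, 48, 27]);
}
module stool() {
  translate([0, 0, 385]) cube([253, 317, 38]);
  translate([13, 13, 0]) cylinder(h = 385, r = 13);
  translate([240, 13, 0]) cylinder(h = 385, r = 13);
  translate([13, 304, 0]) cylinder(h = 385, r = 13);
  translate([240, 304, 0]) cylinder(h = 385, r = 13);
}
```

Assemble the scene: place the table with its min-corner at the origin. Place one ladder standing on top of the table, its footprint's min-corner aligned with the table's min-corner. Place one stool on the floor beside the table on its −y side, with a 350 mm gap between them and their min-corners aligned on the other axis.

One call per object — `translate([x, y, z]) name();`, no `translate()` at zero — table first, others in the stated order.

table();
translate([0, 0, 729]) ladder();
translate([0, -667, 0]) stool();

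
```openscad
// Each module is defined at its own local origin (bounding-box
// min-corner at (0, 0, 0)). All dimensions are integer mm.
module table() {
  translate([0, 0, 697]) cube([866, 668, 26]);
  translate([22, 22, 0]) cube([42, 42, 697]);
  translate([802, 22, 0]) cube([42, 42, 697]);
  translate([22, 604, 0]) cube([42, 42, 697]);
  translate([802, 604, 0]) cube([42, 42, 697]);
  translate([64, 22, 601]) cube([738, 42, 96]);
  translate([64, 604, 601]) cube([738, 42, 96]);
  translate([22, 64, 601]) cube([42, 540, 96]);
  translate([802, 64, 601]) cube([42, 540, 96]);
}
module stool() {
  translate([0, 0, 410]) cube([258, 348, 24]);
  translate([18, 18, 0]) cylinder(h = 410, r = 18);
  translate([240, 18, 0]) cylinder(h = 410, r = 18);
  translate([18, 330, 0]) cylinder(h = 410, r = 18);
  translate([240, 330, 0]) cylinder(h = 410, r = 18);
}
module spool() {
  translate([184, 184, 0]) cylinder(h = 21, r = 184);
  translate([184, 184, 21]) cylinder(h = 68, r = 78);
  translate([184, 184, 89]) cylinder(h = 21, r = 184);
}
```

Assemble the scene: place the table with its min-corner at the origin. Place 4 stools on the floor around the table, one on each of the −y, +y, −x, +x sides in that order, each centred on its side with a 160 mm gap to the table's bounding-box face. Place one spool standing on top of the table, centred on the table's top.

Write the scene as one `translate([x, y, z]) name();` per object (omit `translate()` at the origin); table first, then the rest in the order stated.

table();
translate([304, -508, 0]) stool();
translate([304, 828, 0]) stool();
translate([-418, 160, 0]) stool();
translate([1026, 160, 0]) stool();
translate([249, 150, 723]) spool();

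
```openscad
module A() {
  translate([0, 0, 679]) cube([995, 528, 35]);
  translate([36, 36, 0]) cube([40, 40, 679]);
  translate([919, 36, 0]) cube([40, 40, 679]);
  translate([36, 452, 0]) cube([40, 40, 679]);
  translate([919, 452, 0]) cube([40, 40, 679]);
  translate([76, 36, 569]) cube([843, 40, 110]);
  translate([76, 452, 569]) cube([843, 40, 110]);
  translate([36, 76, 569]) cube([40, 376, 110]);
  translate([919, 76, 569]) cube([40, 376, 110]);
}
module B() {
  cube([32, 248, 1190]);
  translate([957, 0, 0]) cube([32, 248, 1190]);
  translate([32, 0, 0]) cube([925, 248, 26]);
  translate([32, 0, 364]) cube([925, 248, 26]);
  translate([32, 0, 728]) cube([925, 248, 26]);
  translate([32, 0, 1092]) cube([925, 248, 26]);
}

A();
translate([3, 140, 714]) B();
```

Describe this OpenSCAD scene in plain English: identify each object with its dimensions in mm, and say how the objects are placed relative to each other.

A is a table with a 995×528 mm rectangular top, 35 mm thick, top surface at z = 714 mm, supported by four 40×40 mm square legs, each inset 36 mm from the nearest pair of top edges, running from the floor. Four apron rails, 40 mm thick and 110 mm tall, run between adjacent legs with their top edges flush with the underside of the top and their outer faces flush with the legs' outer faces.

B is an open bookshelf. Two side panels, each 32 mm thick, 248 mm deep and 1190 mm tall, stand 989 mm apart (outside-to-outside). Between them sit 4 shelves, each 26 mm thick and 248 mm deep, spanning the full gap between the sides. The bottom shelf rests on the floor (its underside at z = 0) and the clear gap between one shelf's top and the next shelf's underside is 338 mm.

The bookshelf is on top of the table, centred.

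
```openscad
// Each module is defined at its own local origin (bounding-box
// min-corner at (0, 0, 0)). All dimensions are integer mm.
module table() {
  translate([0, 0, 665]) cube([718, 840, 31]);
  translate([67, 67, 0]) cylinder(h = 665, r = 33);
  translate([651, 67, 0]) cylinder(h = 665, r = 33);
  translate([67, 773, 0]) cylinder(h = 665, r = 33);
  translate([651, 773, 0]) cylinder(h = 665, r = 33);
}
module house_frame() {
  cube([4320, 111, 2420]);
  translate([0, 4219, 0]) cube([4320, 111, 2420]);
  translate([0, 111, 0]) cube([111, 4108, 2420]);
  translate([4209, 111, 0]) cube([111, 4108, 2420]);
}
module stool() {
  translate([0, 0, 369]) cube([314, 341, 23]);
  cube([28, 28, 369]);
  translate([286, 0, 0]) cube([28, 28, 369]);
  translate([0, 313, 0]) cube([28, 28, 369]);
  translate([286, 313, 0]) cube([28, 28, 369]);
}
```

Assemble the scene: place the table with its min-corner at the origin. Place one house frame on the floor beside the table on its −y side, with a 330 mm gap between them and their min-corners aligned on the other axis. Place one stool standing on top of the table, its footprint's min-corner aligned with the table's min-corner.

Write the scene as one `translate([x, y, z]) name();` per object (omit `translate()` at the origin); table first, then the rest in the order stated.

table();
translate([0, -4660, 0]) house_frame();
translate([0, 0, 696]) stool();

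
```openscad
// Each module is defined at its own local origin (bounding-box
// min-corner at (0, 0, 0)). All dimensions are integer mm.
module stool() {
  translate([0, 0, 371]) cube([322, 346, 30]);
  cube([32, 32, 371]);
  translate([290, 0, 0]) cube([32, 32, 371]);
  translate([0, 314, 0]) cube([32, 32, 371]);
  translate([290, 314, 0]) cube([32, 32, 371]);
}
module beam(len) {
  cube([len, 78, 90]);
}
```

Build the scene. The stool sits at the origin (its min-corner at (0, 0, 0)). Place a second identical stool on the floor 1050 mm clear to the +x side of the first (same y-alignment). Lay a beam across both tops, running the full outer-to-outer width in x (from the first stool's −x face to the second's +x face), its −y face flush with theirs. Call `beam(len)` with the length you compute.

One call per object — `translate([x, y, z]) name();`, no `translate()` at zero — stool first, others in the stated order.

stool();
translate([1372, 0, 0]) stool();
translate([0, 0, 401]) beam(1694);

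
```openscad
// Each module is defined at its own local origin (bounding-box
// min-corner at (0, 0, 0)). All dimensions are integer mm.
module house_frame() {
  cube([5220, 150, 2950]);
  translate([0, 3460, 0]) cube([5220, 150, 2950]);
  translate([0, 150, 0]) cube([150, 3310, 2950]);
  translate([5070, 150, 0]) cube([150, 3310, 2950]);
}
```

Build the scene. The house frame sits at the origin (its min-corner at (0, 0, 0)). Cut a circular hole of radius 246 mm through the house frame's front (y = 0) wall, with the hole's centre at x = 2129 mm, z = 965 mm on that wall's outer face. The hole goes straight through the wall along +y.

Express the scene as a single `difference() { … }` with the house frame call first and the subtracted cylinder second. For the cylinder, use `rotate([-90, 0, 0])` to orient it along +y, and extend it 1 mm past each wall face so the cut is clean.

difference() {
  house_frame();
  translate([2129, -1, 965]) rotate([-90, 0, 0]) cylinder(h = 152, r = 246);
}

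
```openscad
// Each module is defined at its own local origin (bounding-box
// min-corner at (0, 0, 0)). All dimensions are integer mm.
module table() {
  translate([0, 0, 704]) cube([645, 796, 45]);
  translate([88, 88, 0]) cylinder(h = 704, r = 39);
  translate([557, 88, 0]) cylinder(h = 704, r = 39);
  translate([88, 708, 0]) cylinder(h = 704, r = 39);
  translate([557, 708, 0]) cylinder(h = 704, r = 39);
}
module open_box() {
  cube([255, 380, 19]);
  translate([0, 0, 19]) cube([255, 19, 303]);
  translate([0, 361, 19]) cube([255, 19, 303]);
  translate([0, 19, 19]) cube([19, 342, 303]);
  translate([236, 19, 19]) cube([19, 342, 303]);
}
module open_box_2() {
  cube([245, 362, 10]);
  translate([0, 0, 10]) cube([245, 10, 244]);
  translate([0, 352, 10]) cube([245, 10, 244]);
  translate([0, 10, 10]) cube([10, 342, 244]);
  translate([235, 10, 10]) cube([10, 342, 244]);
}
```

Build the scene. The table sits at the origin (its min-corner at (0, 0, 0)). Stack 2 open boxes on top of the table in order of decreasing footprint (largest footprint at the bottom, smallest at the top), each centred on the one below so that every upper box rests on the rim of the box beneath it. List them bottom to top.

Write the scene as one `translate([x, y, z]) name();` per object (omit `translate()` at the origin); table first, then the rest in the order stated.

table();
translate([195, 208, 749]) open_box();
translate([200, 217, 1071]) open_box_2();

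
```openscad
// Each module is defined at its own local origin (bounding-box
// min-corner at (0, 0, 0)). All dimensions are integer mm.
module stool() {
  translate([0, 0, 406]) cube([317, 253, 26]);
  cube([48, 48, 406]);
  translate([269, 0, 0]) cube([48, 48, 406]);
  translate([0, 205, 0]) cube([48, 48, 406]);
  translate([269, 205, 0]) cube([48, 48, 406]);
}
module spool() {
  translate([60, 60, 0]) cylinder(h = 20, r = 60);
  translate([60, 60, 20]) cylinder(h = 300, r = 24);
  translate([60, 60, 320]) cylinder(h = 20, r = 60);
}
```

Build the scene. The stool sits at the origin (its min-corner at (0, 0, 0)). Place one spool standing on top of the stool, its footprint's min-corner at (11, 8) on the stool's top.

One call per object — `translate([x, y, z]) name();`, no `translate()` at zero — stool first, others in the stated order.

stool();
translate([11, 8, 432]) spool();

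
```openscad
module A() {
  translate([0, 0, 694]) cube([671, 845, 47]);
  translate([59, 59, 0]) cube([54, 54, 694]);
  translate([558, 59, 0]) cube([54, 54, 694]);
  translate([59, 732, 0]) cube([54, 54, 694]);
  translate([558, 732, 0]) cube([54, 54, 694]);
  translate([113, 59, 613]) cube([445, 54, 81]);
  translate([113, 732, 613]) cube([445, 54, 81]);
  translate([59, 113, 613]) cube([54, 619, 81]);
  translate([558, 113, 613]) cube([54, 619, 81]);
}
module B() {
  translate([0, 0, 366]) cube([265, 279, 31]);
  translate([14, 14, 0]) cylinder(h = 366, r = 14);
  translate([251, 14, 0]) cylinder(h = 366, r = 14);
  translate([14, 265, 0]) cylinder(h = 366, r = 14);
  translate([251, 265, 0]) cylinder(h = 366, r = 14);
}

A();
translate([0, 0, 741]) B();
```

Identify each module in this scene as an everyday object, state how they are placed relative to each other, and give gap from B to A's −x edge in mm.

A is a table. B is a stool. The stool is on top of the table. The gap from the stool to the table's −x edge is 0 mm.

The stool's min-x is at 0; the table's min-x is 0; gap = 0 mm.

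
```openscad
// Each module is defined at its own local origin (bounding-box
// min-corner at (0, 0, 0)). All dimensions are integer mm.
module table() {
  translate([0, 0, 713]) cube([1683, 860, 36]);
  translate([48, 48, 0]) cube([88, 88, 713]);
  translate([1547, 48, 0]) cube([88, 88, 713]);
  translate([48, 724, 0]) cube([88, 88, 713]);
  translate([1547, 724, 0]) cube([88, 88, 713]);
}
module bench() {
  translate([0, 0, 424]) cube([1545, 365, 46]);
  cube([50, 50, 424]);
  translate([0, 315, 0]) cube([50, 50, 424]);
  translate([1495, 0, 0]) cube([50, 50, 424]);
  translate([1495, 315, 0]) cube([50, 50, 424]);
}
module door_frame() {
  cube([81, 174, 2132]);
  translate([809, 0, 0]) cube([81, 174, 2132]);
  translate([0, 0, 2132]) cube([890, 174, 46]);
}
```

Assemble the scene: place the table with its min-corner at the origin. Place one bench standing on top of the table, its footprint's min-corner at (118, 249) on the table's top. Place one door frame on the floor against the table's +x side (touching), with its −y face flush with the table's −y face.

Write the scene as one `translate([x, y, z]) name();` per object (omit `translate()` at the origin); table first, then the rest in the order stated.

table();
translate([118, 249, 749]) bench();
translate([1683, 0, 0]) door_frame();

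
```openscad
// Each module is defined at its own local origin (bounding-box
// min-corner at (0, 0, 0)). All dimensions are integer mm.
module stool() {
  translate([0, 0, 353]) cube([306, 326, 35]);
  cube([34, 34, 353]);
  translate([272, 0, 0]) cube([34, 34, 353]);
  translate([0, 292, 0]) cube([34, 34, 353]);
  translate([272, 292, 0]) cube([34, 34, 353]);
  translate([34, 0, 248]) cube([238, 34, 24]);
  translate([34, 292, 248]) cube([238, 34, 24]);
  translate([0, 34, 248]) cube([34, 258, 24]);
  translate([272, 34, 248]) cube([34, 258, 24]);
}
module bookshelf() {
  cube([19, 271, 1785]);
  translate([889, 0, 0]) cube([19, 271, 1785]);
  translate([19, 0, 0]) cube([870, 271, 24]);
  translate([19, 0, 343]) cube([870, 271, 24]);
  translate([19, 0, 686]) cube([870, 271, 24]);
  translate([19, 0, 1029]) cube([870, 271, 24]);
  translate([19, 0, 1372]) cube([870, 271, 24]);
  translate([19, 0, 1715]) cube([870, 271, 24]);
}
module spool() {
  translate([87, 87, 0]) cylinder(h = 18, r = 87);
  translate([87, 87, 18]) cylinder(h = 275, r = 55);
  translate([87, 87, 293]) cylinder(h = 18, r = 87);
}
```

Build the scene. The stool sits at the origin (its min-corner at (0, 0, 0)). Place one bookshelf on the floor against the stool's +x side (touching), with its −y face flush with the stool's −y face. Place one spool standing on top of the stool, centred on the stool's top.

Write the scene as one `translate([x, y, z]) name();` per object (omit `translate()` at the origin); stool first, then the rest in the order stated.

stool();
translate([306, 0, 0]) bookshelf();
translate([66, 76, 388]) spool();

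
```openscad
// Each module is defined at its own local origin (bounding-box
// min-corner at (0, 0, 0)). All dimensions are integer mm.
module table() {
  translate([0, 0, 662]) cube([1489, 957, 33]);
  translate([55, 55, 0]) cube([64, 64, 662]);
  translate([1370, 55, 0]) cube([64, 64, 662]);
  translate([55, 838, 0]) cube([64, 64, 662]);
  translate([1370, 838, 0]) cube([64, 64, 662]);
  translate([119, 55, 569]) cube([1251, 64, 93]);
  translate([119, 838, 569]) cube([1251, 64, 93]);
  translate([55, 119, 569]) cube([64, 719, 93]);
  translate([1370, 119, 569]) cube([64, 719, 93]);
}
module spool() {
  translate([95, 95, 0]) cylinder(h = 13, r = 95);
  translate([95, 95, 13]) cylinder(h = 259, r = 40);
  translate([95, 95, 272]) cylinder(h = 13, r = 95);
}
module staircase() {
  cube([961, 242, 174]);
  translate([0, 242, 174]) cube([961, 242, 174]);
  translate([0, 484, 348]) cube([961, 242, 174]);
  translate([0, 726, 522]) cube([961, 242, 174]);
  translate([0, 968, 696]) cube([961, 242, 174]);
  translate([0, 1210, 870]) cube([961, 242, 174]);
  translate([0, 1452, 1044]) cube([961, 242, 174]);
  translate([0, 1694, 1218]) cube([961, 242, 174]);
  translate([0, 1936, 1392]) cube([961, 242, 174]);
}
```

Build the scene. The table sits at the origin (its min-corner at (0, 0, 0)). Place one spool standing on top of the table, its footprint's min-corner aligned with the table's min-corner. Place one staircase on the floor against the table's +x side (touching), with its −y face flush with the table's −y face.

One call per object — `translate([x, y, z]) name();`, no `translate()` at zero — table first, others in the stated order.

table();
translate([0, 0, 695]) spool();
translate([1489, 0, 0]) staircase();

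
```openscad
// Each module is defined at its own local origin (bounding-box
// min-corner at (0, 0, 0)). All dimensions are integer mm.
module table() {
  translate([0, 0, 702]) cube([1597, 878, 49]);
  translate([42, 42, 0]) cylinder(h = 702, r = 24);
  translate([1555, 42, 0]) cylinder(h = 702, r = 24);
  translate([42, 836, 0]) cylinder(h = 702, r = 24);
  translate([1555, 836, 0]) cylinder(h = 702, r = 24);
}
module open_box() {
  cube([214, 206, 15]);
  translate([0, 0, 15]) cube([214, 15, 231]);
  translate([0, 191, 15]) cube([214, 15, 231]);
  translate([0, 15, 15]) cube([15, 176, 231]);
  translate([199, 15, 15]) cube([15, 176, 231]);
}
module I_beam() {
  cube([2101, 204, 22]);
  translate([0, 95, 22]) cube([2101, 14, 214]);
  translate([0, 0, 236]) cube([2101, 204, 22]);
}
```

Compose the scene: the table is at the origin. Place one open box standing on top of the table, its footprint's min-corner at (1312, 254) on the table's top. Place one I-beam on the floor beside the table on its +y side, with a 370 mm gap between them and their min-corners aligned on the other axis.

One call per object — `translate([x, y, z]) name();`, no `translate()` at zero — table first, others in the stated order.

table();
translate([1312, 254, 751]) open_box();
translate([0, 1248, 0]) I_beam();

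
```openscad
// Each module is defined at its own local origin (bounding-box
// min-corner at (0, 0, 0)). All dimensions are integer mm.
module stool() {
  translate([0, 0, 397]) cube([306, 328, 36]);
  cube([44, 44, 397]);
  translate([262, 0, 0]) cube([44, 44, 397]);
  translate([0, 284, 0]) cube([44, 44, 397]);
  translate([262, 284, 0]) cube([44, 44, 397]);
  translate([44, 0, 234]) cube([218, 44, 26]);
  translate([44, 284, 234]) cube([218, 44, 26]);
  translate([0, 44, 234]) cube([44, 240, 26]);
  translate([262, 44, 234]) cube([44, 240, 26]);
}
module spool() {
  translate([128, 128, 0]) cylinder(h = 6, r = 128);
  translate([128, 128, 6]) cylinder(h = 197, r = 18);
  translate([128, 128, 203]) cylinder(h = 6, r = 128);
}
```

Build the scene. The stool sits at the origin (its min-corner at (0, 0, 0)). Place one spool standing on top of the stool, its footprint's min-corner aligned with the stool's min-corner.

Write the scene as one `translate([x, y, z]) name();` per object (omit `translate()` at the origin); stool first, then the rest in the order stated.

stool();
translate([0, 0, 433]) spool();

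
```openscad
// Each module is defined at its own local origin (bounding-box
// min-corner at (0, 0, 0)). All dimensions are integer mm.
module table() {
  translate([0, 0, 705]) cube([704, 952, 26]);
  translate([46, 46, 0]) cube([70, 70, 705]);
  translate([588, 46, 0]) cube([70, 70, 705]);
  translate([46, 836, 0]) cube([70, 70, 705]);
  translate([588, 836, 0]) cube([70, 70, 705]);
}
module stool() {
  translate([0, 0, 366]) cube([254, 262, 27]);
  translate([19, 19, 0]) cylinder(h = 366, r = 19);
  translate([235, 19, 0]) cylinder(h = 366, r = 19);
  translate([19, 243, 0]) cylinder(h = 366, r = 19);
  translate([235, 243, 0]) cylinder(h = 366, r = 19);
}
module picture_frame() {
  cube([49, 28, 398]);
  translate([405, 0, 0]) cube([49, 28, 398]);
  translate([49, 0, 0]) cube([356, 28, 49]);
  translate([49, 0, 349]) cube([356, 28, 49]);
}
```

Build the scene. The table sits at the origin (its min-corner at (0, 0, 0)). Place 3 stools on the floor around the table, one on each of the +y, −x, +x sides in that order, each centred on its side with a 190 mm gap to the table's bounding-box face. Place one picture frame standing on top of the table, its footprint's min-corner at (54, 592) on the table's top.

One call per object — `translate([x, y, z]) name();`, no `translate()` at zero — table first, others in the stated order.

table();
translate([225, 1142, 0]) stool();
translate([-444, 345, 0]) stool();
translate([894, 345, 0]) stool();
translate([54, 592, 731]) picture_frame();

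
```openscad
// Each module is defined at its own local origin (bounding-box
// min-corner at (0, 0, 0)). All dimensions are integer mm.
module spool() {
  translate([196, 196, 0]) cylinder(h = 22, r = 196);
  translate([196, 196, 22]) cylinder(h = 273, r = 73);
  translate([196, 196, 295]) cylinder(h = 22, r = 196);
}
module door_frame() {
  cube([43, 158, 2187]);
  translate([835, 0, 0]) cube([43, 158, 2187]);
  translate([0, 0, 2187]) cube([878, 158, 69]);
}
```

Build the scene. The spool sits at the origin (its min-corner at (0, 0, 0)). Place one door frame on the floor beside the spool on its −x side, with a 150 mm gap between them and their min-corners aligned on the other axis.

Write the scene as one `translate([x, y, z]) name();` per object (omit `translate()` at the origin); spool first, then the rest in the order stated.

spool();
translate([-1028, 0, 0]) door_frame();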